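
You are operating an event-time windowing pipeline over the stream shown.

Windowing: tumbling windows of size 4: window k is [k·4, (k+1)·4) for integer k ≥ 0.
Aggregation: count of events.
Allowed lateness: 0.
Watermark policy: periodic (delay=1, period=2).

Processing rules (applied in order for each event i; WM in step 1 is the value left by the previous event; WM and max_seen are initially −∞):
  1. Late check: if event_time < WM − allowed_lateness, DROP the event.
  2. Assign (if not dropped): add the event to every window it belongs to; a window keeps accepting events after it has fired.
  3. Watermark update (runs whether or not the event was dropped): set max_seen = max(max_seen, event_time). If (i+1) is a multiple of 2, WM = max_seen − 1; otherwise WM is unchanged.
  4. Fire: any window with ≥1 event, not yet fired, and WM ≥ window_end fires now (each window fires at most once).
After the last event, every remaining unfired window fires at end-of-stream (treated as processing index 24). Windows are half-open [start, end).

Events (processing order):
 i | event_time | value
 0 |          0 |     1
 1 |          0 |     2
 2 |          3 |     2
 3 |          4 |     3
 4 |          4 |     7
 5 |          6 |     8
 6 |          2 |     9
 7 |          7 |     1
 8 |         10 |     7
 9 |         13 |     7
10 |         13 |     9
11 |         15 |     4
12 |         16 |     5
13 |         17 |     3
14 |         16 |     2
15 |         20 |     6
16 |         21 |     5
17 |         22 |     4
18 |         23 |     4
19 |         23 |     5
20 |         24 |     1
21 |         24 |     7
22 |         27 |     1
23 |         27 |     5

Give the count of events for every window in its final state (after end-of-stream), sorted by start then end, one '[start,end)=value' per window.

[0,4)=3 [4,8)=4 [8,12)=1 [12,16)=3 [16,20)=3 [20,24)=5 [24,28)=4

i=0 t=0 v=1: → [0,4); WM=−∞
i=1 t=0 v=2: → [0,4); WM=-1
i=2 t=3 v=2: → [0,4); WM=-1
i=3 t=4 v=3: → [4,8); WM=3
i=4 t=4 v=7: → [4,8); WM=3
i=5 t=6 v=8: → [4,8); WM=5; [0,4) fires=3
i=6 t=2 v=9: DROP (t<5-0); WM=5
i=7 t=7 v=1: → [4,8); WM=6
i=8 t=10 v=7: → [8,12); WM=6
i=9 t=13 v=7: → [12,16); WM=12; [4,8) fires=4 [8,12) fires=1
i=10 t=13 v=9: → [12,16); WM=12
i=11 t=15 v=4: → [12,16); WM=14
i=12 t=16 v=5: → [16,20); WM=14
i=13 t=17 v=3: → [16,20); WM=16; [12,16) fires=3
i=14 t=16 v=2: → [16,20); WM=16
i=15 t=20 v=6: → [20,24); WM=19
i=16 t=21 v=5: → [20,24); WM=19
i=17 t=22 v=4: → [20,24); WM=21; [16,20) fires=3
i=18 t=23 v=4: → [20,24); WM=21
i=19 t=23 v=5: → [20,24); WM=22
i=20 t=24 v=1: → [24,28); WM=22
i=21 t=24 v=7: → [24,28); WM=23
i=22 t=27 v=1: → [24,28); WM=23
i=23 t=27 v=5: → [24,28); WM=26; [20,24) fires=5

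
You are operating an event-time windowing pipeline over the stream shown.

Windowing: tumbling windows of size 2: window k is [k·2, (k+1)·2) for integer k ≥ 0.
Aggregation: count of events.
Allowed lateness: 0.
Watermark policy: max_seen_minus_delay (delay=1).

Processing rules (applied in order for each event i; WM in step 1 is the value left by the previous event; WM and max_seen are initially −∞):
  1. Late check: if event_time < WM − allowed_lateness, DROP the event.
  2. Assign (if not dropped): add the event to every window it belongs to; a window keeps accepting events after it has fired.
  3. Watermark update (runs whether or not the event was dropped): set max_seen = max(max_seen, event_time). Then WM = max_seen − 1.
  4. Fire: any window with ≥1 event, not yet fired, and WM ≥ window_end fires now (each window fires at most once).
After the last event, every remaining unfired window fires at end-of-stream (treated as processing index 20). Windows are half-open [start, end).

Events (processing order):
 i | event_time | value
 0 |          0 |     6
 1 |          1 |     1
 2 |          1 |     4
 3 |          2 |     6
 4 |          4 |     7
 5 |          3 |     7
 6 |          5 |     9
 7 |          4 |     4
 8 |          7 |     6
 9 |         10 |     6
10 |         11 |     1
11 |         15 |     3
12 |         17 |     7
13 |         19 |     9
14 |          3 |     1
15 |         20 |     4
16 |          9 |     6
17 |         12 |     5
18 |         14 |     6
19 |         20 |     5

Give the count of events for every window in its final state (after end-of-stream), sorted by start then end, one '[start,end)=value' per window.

i=0 t=0 v=6: → [0,2); WM=-1
i=1 t=1 v=1: → [0,2); WM=0
i=2 t=1 v=4: → [0,2); WM=0
i=3 t=2 v=6: → [2,4); WM=1
i=4 t=4 v=7: → [4,6); WM=3; [0,2) fires=3
i=5 t=3 v=7: → [2,4); WM=3
i=6 t=5 v=9: → [4,6); WM=4; [2,4) fires=2
i=7 t=4 v=4: → [4,6); WM=4
i=8 t=7 v=6: → [6,8); WM=6; [4,6) fires=3
i=9 t=10 v=6: → [10,12); WM=9; [6,8) fires=1
i=10 t=11 v=1: → [10,12); WM=10
i=11 t=15 v=3: → [14,16); WM=14; [10,12) fires=2
i=12 t=17 v=7: → [16,18); WM=16; [14,16) fires=1
i=13 t=19 v=9: → [18,20); WM=18; [16,18) fires=1
i=14 t=3 v=1: DROP (t<18-0); WM=18
i=15 t=20 v=4: → [20,22); WM=19
i=16 t=9 v=6: DROP (t<19-0); WM=19
i=17 t=12 v=5: DROP (t<19-0); WM=19
i=18 t=14 v=6: DROP (t<19-0); WM=19
i=19 t=20 v=5: → [20,22); WM=19

[0,2)=3 [2,4)=2 [4,6)=3 [6,8)=1 [10,12)=2 [14,16)=1 [16,18)=1 [18,20)=1 [20,22)=2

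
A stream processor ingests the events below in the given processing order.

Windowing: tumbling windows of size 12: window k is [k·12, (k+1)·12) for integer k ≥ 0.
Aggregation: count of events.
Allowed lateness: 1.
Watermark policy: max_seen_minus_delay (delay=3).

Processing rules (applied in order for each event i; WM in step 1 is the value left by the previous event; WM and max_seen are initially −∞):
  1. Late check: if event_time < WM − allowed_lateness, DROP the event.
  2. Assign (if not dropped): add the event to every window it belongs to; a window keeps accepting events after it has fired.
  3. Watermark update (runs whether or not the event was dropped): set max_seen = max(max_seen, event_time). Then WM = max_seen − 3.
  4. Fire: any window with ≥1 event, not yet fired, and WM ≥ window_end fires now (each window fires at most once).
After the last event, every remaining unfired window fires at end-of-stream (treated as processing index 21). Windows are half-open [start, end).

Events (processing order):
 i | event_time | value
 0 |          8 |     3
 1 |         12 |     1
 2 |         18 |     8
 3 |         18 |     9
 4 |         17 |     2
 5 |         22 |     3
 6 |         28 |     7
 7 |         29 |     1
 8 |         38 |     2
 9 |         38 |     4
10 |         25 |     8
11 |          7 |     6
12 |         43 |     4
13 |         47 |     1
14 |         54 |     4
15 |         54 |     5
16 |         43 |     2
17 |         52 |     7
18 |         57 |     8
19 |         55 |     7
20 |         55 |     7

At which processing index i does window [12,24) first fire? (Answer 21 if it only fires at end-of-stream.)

i=0 t=8 v=3: → [0,12); WM=5
i=1 t=12 v=1: → [12,24); WM=9
i=2 t=18 v=8: → [12,24); WM=15; [0,12) fires=1
i=3 t=18 v=9: → [12,24); WM=15
i=4 t=17 v=2: → [12,24); WM=15
i=5 t=22 v=3: → [12,24); WM=19
i=6 t=28 v=7: → [24,36); WM=25; [12,24) fires=5
i=7 t=29 v=1: → [24,36); WM=26
i=8 t=38 v=2: → [36,48); WM=35
i=9 t=38 v=4: → [36,48); WM=35
i=10 t=25 v=8: DROP (t<35-1); WM=35
i=11 t=7 v=6: DROP (t<35-1); WM=35
i=12 t=43 v=4: → [36,48); WM=40; [24,36) fires=2
i=13 t=47 v=1: → [36,48); WM=44
i=14 t=54 v=4: → [48,60); WM=51; [36,48) fires=4
i=15 t=54 v=5: → [48,60); WM=51
i=16 t=43 v=2: DROP (t<51-1); WM=51
i=17 t=52 v=7: → [48,60); WM=51
i=18 t=57 v=8: → [48,60); WM=54
i=19 t=55 v=7: → [48,60); WM=54
i=20 t=55 v=7: → [48,60); WM=54

6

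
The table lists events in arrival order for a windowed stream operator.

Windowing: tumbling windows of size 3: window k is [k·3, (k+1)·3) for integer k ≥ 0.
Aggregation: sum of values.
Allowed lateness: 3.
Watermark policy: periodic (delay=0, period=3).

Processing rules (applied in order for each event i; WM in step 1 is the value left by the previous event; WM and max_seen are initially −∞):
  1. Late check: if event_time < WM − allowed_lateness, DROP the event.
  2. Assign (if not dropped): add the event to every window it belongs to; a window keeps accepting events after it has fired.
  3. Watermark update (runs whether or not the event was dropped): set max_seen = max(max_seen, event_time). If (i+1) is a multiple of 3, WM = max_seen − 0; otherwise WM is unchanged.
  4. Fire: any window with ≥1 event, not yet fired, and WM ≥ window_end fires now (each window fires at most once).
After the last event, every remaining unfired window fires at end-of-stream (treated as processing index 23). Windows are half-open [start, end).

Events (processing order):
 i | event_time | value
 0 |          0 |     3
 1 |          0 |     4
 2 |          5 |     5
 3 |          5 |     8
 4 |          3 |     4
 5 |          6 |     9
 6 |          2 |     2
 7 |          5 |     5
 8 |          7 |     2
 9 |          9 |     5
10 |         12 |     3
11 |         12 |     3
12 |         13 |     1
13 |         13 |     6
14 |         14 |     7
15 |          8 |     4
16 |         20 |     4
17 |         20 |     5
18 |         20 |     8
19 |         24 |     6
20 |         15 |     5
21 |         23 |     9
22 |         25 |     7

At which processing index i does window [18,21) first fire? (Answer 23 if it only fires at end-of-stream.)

i=0 t=0 v=3: → [0,3); WM=−∞
i=1 t=0 v=4: → [0,3); WM=−∞
i=2 t=5 v=5: → [3,6); WM=5; [0,3) fires=7
i=3 t=5 v=8: → [3,6); WM=5
i=4 t=3 v=4: → [3,6); WM=5
i=5 t=6 v=9: → [6,9); WM=6; [3,6) fires=17
i=6 t=2 v=2: DROP (t<6-3); WM=6
i=7 t=5 v=5: → [3,6); WM=6
i=8 t=7 v=2: → [6,9); WM=7
i=9 t=9 v=5: → [9,12); WM=7
i=10 t=12 v=3: → [12,15); WM=7
i=11 t=12 v=3: → [12,15); WM=12; [6,9) fires=11 [9,12) fires=5
i=12 t=13 v=1: → [12,15); WM=12
i=13 t=13 v=6: → [12,15); WM=12
i=14 t=14 v=7: → [12,15); WM=14
i=15 t=8 v=4: DROP (t<14-3); WM=14
i=16 t=20 v=4: → [18,21); WM=14
i=17 t=20 v=5: → [18,21); WM=20; [12,15) fires=20
i=18 t=20 v=8: → [18,21); WM=20
i=19 t=24 v=6: → [24,27); WM=20
i=20 t=15 v=5: DROP (t<20-3); WM=24; [18,21) fires=17
i=21 t=23 v=9: → [21,24); WM=24; [21,24) fires=9
i=22 t=25 v=7: → [24,27); WM=24

20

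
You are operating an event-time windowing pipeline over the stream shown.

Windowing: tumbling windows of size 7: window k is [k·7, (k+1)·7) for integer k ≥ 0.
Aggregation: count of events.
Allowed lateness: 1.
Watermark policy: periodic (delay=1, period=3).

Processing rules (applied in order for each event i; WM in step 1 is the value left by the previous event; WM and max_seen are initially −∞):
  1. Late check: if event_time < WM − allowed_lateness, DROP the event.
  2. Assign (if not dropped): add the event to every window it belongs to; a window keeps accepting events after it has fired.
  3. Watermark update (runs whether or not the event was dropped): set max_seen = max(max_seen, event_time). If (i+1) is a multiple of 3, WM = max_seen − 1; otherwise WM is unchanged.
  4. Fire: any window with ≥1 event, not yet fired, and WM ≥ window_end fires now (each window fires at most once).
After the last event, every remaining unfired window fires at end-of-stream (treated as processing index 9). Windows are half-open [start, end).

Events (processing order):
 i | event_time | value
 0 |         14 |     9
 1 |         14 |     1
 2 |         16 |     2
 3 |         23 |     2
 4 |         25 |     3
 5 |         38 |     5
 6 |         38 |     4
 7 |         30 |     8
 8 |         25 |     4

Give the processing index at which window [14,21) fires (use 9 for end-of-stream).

5

i=0 t=14 v=9: → [14,21); WM=−∞
i=1 t=14 v=1: → [14,21); WM=−∞
i=2 t=16 v=2: → [14,21); WM=15
i=3 t=23 v=2: → [21,28); WM=15
i=4 t=25 v=3: → [21,28); WM=15
i=5 t=38 v=5: → [35,42); WM=37; [14,21) fires=3 [21,28) fires=2
i=6 t=38 v=4: → [35,42); WM=37
i=7 t=30 v=8: DROP (t<37-1); WM=37
i=8 t=25 v=4: DROP (t<37-1); WM=37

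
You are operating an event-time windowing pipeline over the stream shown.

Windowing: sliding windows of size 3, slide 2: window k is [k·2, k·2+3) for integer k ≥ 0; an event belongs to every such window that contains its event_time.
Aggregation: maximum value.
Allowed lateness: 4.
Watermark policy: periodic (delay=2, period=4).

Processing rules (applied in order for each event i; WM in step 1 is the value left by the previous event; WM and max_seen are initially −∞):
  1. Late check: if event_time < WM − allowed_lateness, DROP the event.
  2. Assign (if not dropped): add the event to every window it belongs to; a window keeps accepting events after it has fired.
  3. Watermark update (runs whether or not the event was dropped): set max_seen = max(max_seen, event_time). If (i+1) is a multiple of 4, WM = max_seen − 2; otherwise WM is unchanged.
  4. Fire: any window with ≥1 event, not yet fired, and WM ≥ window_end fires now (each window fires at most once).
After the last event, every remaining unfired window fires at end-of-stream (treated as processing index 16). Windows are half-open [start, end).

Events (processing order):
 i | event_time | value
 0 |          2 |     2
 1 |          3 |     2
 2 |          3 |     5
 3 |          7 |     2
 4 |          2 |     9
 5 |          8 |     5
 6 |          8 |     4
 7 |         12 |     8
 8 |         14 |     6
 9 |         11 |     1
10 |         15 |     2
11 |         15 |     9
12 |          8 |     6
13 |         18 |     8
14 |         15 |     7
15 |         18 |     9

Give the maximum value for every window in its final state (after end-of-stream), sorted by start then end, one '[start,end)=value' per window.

i=0 t=2 v=2: → [2,5),[0,3); WM=−∞
i=1 t=3 v=2: → [2,5); WM=−∞
i=2 t=3 v=5: → [2,5); WM=−∞
i=3 t=7 v=2: → [6,9); WM=5; [0,3) fires=2 [2,5) fires=5
i=4 t=2 v=9: → [2,5),[0,3); WM=5
i=5 t=8 v=5: → [8,11),[6,9); WM=5
i=6 t=8 v=4: → [8,11),[6,9); WM=5
i=7 t=12 v=8: → [12,15),[10,13); WM=10; [6,9) fires=5
i=8 t=14 v=6: → [14,17),[12,15); WM=10
i=9 t=11 v=1: → [10,13); WM=10
i=10 t=15 v=2: → [14,17); WM=10
i=11 t=15 v=9: → [14,17); WM=13; [8,11) fires=5 [10,13) fires=8
i=12 t=8 v=6: DROP (t<13-4); WM=13
i=13 t=18 v=8: → [18,21),[16,19); WM=13
i=14 t=15 v=7: → [14,17); WM=13
i=15 t=18 v=9: → [18,21),[16,19); WM=16; [12,15) fires=8

[0,3)=9 [2,5)=9 [6,9)=5 [8,11)=5 [10,13)=8 [12,15)=8 [14,17)=9 [16,19)=9 [18,21)=9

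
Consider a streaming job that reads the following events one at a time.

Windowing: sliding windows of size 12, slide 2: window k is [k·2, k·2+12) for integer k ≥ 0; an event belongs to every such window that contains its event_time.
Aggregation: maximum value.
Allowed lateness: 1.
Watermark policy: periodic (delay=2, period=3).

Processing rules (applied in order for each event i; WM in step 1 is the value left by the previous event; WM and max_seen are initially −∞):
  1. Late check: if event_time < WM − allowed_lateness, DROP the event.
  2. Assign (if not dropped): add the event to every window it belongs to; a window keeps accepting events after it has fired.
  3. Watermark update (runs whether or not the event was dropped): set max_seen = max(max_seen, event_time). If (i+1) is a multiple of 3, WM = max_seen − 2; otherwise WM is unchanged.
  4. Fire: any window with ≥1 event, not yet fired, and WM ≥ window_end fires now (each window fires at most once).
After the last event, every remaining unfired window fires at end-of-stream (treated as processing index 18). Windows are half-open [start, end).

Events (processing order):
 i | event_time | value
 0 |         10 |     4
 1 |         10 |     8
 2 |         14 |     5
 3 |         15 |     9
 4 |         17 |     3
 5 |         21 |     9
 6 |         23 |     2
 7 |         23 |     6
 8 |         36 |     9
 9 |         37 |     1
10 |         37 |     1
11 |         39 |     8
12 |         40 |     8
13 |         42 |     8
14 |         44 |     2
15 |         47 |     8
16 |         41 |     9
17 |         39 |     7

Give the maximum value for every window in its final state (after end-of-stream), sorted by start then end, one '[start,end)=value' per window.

i=0 t=10 v=4: → [10,22),[8,20),[6,18),[4,16),[2,14),[0,12); WM=−∞
i=1 t=10 v=8: → [10,22),[8,20),[6,18),[4,16),[2,14),[0,12); WM=−∞
i=2 t=14 v=5: → [14,26),[12,24),[10,22),[8,20),[6,18),[4,16); WM=12; [0,12) fires=8
i=3 t=15 v=9: → [14,26),[12,24),[10,22),[8,20),[6,18),[4,16); WM=12
i=4 t=17 v=3: → [16,28),[14,26),[12,24),[10,22),[8,20),[6,18); WM=12
i=5 t=21 v=9: → [20,32),[18,30),[16,28),[14,26),[12,24),[10,22); WM=19; [2,14) fires=8 [4,16) fires=9 [6,18) fires=9
i=6 t=23 v=2: → [22,34),[20,32),[18,30),[16,28),[14,26),[12,24); WM=19
i=7 t=23 v=6: → [22,34),[20,32),[18,30),[16,28),[14,26),[12,24); WM=19
i=8 t=36 v=9: → [36,48),[34,46),[32,44),[30,42),[28,40),[26,38); WM=34; [8,20) fires=9 [10,22) fires=9 [12,24) fires=9 [14,26) fires=9 [16,28) fires=9 [18,30) fires=9 [20,32) fires=9 [22,34) fires=6
i=9 t=37 v=1: → [36,48),[34,46),[32,44),[30,42),[28,40),[26,38); WM=34
i=10 t=37 v=1: → [36,48),[34,46),[32,44),[30,42),[28,40),[26,38); WM=34
i=11 t=39 v=8: → [38,50),[36,48),[34,46),[32,44),[30,42),[28,40); WM=37
i=12 t=40 v=8: → [40,52),[38,50),[36,48),[34,46),[32,44),[30,42); WM=37
i=13 t=42 v=8: → [42,54),[40,52),[38,50),[36,48),[34,46),[32,44); WM=37
i=14 t=44 v=2: → [44,56),[42,54),[40,52),[38,50),[36,48),[34,46); WM=42; [26,38) fires=9 [28,40) fires=9 [30,42) fires=9
i=15 t=47 v=8: → [46,58),[44,56),[42,54),[40,52),[38,50),[36,48); WM=42
i=16 t=41 v=9: → [40,52),[38,50),[36,48),[34,46),[32,44),[30,42); WM=42
i=17 t=39 v=7: DROP (t<42-1); WM=45; [32,44) fires=9

[0,12)=8 [2,14)=8 [4,16)=9 [6,18)=9 [8,20)=9 [10,22)=9 [12,24)=9 [14,26)=9 [16,28)=9 [18,30)=9 [20,32)=9 [22,34)=6 [26,38)=9 [28,40)=9 [30,42)=9 [32,44)=9 [34,46)=9 [36,48)=9 [38,50)=9 [40,52)=9 [42,54)=8 [44,56)=8 [46,58)=8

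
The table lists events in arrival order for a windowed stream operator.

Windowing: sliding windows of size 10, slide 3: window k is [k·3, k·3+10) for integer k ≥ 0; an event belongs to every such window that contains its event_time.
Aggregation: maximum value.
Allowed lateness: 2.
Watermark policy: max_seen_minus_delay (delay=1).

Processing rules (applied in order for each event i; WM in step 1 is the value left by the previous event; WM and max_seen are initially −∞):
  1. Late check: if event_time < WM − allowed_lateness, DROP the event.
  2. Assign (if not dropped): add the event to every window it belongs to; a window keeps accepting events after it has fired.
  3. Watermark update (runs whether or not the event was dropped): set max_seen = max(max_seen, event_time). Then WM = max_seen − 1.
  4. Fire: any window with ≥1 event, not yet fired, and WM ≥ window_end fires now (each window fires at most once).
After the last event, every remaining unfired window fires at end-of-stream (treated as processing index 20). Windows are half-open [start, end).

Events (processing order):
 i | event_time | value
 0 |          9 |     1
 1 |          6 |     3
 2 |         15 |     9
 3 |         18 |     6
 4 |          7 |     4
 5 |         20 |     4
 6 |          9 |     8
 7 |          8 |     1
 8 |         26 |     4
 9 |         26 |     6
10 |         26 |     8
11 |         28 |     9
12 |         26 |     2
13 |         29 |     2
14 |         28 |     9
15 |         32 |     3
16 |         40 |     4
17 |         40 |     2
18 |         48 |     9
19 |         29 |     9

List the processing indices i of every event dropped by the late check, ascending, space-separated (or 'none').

i=0 t=9 v=1: → [9,19),[6,16),[3,13),[0,10); WM=8
i=1 t=6 v=3: → [6,16),[3,13),[0,10); WM=8
i=2 t=15 v=9: → [15,25),[12,22),[9,19),[6,16); WM=14; [0,10) fires=3 [3,13) fires=3
i=3 t=18 v=6: → [18,28),[15,25),[12,22),[9,19); WM=17; [6,16) fires=9
i=4 t=7 v=4: DROP (t<17-2); WM=17
i=5 t=20 v=4: → [18,28),[15,25),[12,22); WM=19; [9,19) fires=9
i=6 t=9 v=8: DROP (t<19-2); WM=19
i=7 t=8 v=1: DROP (t<19-2); WM=19
i=8 t=26 v=4: → [24,34),[21,31),[18,28); WM=25; [12,22) fires=9 [15,25) fires=9
i=9 t=26 v=6: → [24,34),[21,31),[18,28); WM=25
i=10 t=26 v=8: → [24,34),[21,31),[18,28); WM=25
i=11 t=28 v=9: → [27,37),[24,34),[21,31); WM=27
i=12 t=26 v=2: → [24,34),[21,31),[18,28); WM=27
i=13 t=29 v=2: → [27,37),[24,34),[21,31); WM=28; [18,28) fires=8
i=14 t=28 v=9: → [27,37),[24,34),[21,31); WM=28
i=15 t=32 v=3: → [30,40),[27,37),[24,34); WM=31; [21,31) fires=9
i=16 t=40 v=4: → [39,49),[36,46),[33,43); WM=39; [24,34) fires=9 [27,37) fires=9
i=17 t=40 v=2: → [39,49),[36,46),[33,43); WM=39
i=18 t=48 v=9: → [48,58),[45,55),[42,52),[39,49); WM=47; [30,40) fires=3 [33,43) fires=4 [36,46) fires=4
i=19 t=29 v=9: DROP (t<47-2); WM=47

4 6 7 19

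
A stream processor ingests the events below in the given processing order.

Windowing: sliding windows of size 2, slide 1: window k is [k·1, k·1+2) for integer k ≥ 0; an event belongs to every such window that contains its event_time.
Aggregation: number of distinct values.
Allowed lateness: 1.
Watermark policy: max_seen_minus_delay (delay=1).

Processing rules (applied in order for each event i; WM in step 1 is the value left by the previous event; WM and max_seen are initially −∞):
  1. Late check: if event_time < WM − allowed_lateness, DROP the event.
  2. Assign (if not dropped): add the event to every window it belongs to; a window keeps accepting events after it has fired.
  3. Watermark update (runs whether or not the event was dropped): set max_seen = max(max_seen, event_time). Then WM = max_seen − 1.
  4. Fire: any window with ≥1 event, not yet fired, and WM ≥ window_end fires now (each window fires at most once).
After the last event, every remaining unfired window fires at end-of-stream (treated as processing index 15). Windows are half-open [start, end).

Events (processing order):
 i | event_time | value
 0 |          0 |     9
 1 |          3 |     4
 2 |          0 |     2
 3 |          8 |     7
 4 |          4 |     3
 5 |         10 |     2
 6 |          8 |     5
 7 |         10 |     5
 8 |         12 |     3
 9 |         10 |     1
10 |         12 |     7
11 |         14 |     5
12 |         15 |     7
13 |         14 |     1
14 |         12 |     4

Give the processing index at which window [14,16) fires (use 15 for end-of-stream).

i=0 t=0 v=9: → [0,2); WM=-1
i=1 t=3 v=4: → [3,5),[2,4); WM=2; [0,2) fires=1
i=2 t=0 v=2: DROP (t<2-1); WM=2
i=3 t=8 v=7: → [8,10),[7,9); WM=7; [2,4) fires=1 [3,5) fires=1
i=4 t=4 v=3: DROP (t<7-1); WM=7
i=5 t=10 v=2: → [10,12),[9,11); WM=9; [7,9) fires=1
i=6 t=8 v=5: → [8,10),[7,9); WM=9
i=7 t=10 v=5: → [10,12),[9,11); WM=9
i=8 t=12 v=3: → [12,14),[11,13); WM=11; [8,10) fires=2 [9,11) fires=2
i=9 t=10 v=1: → [10,12),[9,11); WM=11
i=10 t=12 v=7: → [12,14),[11,13); WM=11
i=11 t=14 v=5: → [14,16),[13,15); WM=13; [10,12) fires=3 [11,13) fires=2
i=12 t=15 v=7: → [15,17),[14,16); WM=14; [12,14) fires=2
i=13 t=14 v=1: → [14,16),[13,15); WM=14
i=14 t=12 v=4: DROP (t<14-1); WM=14

15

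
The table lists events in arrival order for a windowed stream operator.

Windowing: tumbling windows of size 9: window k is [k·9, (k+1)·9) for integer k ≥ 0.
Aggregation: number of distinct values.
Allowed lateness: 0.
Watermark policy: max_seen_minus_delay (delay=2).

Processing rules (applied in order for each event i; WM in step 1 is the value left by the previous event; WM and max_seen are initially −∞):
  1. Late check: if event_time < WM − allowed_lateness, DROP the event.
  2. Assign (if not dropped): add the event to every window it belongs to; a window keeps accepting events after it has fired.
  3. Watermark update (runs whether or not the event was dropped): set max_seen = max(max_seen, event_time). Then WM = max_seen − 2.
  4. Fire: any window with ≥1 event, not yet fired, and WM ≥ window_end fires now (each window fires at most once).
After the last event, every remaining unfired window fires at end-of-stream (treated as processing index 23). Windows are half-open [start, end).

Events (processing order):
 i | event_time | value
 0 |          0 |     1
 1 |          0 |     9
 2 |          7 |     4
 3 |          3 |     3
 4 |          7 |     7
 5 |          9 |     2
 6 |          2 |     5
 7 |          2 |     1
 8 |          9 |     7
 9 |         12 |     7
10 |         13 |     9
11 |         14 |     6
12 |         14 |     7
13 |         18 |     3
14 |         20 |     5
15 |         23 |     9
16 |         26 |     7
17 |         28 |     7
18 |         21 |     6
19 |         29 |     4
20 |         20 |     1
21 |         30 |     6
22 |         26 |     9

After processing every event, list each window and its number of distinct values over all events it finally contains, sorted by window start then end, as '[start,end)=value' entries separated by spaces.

[0,9)=4 [9,18)=4 [18,27)=4 [27,36)=3

i=0 t=0 v=1: → [0,9); WM=-2
i=1 t=0 v=9: → [0,9); WM=-2
i=2 t=7 v=4: → [0,9); WM=5
i=3 t=3 v=3: DROP (t<5-0); WM=5
i=4 t=7 v=7: → [0,9); WM=5
i=5 t=9 v=2: → [9,18); WM=7
i=6 t=2 v=5: DROP (t<7-0); WM=7
i=7 t=2 v=1: DROP (t<7-0); WM=7
i=8 t=9 v=7: → [9,18); WM=7
i=9 t=12 v=7: → [9,18); WM=10; [0,9) fires=4
i=10 t=13 v=9: → [9,18); WM=11
i=11 t=14 v=6: → [9,18); WM=12
i=12 t=14 v=7: → [9,18); WM=12
i=13 t=18 v=3: → [18,27); WM=16
i=14 t=20 v=5: → [18,27); WM=18; [9,18) fires=4
i=15 t=23 v=9: → [18,27); WM=21
i=16 t=26 v=7: → [18,27); WM=24
i=17 t=28 v=7: → [27,36); WM=26
i=18 t=21 v=6: DROP (t<26-0); WM=26
i=19 t=29 v=4: → [27,36); WM=27; [18,27) fires=4
i=20 t=20 v=1: DROP (t<27-0); WM=27
i=21 t=30 v=6: → [27,36); WM=28
i=22 t=26 v=9: DROP (t<28-0); WM=28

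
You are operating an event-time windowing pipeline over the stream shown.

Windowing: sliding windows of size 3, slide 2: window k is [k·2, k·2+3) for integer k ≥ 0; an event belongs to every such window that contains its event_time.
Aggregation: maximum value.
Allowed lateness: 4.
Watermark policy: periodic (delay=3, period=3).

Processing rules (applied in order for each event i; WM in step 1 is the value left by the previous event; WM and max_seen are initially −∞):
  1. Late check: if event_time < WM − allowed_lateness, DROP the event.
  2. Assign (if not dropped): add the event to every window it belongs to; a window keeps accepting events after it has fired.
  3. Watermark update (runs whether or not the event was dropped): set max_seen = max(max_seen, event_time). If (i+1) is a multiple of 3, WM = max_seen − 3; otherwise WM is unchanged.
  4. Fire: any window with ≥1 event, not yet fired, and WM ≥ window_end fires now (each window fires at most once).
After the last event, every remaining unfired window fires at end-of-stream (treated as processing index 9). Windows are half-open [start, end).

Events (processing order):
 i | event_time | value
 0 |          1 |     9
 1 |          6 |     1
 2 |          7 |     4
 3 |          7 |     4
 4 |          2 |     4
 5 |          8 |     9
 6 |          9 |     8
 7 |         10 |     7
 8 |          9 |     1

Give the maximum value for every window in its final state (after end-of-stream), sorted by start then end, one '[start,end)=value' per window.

i=0 t=1 v=9: → [0,3); WM=−∞
i=1 t=6 v=1: → [6,9),[4,7); WM=−∞
i=2 t=7 v=4: → [6,9); WM=4; [0,3) fires=9
i=3 t=7 v=4: → [6,9); WM=4
i=4 t=2 v=4: → [2,5),[0,3); WM=4
i=5 t=8 v=9: → [8,11),[6,9); WM=5; [2,5) fires=4
i=6 t=9 v=8: → [8,11); WM=5
i=7 t=10 v=7: → [10,13),[8,11); WM=5
i=8 t=9 v=1: → [8,11); WM=7; [4,7) fires=1

[0,3)=9 [2,5)=4 [4,7)=1 [6,9)=9 [8,11)=9 [10,13)=7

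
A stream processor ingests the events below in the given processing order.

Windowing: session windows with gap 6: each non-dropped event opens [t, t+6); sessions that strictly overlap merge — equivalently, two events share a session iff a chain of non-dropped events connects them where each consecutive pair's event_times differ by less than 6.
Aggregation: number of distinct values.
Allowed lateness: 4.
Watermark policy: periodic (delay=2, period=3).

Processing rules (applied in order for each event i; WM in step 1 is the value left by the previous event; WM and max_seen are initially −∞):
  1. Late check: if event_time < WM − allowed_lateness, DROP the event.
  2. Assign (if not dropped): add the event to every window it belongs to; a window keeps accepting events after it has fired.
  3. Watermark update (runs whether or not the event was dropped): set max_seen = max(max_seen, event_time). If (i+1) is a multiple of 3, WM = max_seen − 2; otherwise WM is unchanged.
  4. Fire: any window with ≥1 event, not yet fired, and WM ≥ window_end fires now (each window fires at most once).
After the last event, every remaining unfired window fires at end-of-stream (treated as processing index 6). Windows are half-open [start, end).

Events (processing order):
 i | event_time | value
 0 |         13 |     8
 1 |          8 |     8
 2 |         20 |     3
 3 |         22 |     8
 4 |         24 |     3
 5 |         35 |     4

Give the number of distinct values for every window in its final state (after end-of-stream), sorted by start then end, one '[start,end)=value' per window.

i=0 t=13 v=8: → [13,19); WM=−∞
i=1 t=8 v=8: → [8,19); WM=−∞
i=2 t=20 v=3: → [20,26); WM=18
i=3 t=22 v=8: → [20,28); WM=18
i=4 t=24 v=3: → [20,30); WM=18
i=5 t=35 v=4: → [35,41); WM=33

[8,19)=1 [20,30)=2 [35,41)=1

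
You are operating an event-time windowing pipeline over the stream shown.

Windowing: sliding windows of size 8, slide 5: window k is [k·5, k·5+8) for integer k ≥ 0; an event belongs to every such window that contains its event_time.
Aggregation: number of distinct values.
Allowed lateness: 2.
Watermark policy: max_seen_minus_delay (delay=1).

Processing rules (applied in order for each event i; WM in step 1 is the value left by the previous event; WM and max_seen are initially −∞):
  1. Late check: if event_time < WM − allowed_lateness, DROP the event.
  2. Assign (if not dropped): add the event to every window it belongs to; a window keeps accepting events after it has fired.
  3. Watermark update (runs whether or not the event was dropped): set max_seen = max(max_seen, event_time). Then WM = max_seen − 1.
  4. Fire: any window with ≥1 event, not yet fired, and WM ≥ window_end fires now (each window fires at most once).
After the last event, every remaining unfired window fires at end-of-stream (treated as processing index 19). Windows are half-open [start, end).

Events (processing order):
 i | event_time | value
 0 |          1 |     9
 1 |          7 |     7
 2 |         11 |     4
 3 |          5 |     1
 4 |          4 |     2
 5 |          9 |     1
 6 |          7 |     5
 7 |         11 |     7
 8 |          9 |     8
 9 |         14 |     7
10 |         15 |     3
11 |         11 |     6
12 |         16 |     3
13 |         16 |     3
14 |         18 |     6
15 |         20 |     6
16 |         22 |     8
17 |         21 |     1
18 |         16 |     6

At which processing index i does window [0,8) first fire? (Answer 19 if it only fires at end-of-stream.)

2

i=0 t=1 v=9: → [0,8); WM=0
i=1 t=7 v=7: → [5,13),[0,8); WM=6
i=2 t=11 v=4: → [10,18),[5,13); WM=10; [0,8) fires=2
i=3 t=5 v=1: DROP (t<10-2); WM=10
i=4 t=4 v=2: DROP (t<10-2); WM=10
i=5 t=9 v=1: → [5,13); WM=10
i=6 t=7 v=5: DROP (t<10-2); WM=10
i=7 t=11 v=7: → [10,18),[5,13); WM=10
i=8 t=9 v=8: → [5,13); WM=10
i=9 t=14 v=7: → [10,18); WM=13; [5,13) fires=4
i=10 t=15 v=3: → [15,23),[10,18); WM=14
i=11 t=11 v=6: DROP (t<14-2); WM=14
i=12 t=16 v=3: → [15,23),[10,18); WM=15
i=13 t=16 v=3: → [15,23),[10,18); WM=15
i=14 t=18 v=6: → [15,23); WM=17
i=15 t=20 v=6: → [20,28),[15,23); WM=19; [10,18) fires=3
i=16 t=22 v=8: → [20,28),[15,23); WM=21
i=17 t=21 v=1: → [20,28),[15,23); WM=21
i=18 t=16 v=6: DROP (t<21-2); WM=21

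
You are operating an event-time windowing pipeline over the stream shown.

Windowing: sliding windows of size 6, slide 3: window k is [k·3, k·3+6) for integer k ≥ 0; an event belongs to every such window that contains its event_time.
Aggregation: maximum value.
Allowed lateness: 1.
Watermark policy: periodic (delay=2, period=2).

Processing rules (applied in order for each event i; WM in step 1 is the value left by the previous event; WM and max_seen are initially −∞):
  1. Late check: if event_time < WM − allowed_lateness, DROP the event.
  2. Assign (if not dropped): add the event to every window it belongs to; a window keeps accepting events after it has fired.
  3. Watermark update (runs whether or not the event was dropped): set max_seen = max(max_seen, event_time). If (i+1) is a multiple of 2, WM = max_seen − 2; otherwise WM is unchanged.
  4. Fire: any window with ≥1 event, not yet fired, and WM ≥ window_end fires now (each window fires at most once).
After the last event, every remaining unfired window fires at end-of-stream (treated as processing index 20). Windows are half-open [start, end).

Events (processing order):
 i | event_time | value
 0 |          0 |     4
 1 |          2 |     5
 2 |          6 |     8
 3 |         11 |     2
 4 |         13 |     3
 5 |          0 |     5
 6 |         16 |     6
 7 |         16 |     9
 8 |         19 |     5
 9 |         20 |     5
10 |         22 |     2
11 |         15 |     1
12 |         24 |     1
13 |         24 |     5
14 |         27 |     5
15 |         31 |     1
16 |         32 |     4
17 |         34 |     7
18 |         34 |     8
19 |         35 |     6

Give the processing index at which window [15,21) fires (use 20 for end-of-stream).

13

i=0 t=0 v=4: → [0,6); WM=−∞
i=1 t=2 v=5: → [0,6); WM=0
i=2 t=6 v=8: → [6,12),[3,9); WM=0
i=3 t=11 v=2: → [9,15),[6,12); WM=9; [0,6) fires=5 [3,9) fires=8
i=4 t=13 v=3: → [12,18),[9,15); WM=9
i=5 t=0 v=5: DROP (t<9-1); WM=11
i=6 t=16 v=6: → [15,21),[12,18); WM=11
i=7 t=16 v=9: → [15,21),[12,18); WM=14; [6,12) fires=8
i=8 t=19 v=5: → [18,24),[15,21); WM=14
i=9 t=20 v=5: → [18,24),[15,21); WM=18; [9,15) fires=3 [12,18) fires=9
i=10 t=22 v=2: → [21,27),[18,24); WM=18
i=11 t=15 v=1: DROP (t<18-1); WM=20
i=12 t=24 v=1: → [24,30),[21,27); WM=20
i=13 t=24 v=5: → [24,30),[21,27); WM=22; [15,21) fires=9
i=14 t=27 v=5: → [27,33),[24,30); WM=22
i=15 t=31 v=1: → [30,36),[27,33); WM=29; [18,24) fires=5 [21,27) fires=5
i=16 t=32 v=4: → [30,36),[27,33); WM=29
i=17 t=34 v=7: → [33,39),[30,36); WM=32; [24,30) fires=5
i=18 t=34 v=8: → [33,39),[30,36); WM=32
i=19 t=35 v=6: → [33,39),[30,36); WM=33; [27,33) fires=5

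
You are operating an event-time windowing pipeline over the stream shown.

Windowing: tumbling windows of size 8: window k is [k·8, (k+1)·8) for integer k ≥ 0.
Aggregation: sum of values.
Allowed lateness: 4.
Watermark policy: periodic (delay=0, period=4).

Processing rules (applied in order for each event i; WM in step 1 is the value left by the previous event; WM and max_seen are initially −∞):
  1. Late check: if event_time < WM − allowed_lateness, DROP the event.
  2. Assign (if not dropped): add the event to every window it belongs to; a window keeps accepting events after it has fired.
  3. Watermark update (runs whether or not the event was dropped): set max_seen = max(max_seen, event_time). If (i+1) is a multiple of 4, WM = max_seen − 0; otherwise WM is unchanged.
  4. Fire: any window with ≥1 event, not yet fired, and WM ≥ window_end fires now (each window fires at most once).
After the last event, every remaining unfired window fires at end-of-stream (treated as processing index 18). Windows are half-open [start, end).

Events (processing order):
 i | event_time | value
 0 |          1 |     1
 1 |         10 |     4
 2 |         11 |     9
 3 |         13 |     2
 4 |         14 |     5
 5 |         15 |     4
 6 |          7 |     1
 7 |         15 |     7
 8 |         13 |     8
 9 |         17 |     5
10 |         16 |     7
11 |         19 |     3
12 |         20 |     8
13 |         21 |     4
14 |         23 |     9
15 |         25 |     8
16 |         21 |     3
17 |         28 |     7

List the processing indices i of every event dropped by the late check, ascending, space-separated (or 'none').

6

i=0 t=1 v=1: → [0,8); WM=−∞
i=1 t=10 v=4: → [8,16); WM=−∞
i=2 t=11 v=9: → [8,16); WM=−∞
i=3 t=13 v=2: → [8,16); WM=13; [0,8) fires=1
i=4 t=14 v=5: → [8,16); WM=13
i=5 t=15 v=4: → [8,16); WM=13
i=6 t=7 v=1: DROP (t<13-4); WM=13
i=7 t=15 v=7: → [8,16); WM=15
i=8 t=13 v=8: → [8,16); WM=15
i=9 t=17 v=5: → [16,24); WM=15
i=10 t=16 v=7: → [16,24); WM=15
i=11 t=19 v=3: → [16,24); WM=19; [8,16) fires=39
i=12 t=20 v=8: → [16,24); WM=19
i=13 t=21 v=4: → [16,24); WM=19
i=14 t=23 v=9: → [16,24); WM=19
i=15 t=25 v=8: → [24,32); WM=25; [16,24) fires=36
i=16 t=21 v=3: → [16,24); WM=25
i=17 t=28 v=7: → [24,32); WM=25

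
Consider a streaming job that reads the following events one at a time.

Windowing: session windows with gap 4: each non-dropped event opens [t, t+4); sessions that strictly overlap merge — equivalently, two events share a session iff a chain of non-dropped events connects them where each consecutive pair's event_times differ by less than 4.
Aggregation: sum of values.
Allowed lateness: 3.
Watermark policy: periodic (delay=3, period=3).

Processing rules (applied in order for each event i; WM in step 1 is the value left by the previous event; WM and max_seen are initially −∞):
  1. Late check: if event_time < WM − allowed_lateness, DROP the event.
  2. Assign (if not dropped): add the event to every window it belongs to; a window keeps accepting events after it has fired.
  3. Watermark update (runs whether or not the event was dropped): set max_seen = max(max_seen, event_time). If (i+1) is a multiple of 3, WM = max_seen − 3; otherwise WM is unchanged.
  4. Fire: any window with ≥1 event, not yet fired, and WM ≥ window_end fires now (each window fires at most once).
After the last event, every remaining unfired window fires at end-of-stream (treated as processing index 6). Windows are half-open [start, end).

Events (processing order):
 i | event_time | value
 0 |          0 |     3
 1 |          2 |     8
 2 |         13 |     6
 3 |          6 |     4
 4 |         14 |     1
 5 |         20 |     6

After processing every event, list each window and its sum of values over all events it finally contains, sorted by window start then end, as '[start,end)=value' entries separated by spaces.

[0,6)=11 [13,18)=7 [20,24)=6

i=0 t=0 v=3: → [0,4); WM=−∞
i=1 t=2 v=8: → [0,6); WM=−∞
i=2 t=13 v=6: → [13,17); WM=10
i=3 t=6 v=4: DROP (t<10-3); WM=10
i=4 t=14 v=1: → [13,18); WM=10
i=5 t=20 v=6: → [20,24); WM=17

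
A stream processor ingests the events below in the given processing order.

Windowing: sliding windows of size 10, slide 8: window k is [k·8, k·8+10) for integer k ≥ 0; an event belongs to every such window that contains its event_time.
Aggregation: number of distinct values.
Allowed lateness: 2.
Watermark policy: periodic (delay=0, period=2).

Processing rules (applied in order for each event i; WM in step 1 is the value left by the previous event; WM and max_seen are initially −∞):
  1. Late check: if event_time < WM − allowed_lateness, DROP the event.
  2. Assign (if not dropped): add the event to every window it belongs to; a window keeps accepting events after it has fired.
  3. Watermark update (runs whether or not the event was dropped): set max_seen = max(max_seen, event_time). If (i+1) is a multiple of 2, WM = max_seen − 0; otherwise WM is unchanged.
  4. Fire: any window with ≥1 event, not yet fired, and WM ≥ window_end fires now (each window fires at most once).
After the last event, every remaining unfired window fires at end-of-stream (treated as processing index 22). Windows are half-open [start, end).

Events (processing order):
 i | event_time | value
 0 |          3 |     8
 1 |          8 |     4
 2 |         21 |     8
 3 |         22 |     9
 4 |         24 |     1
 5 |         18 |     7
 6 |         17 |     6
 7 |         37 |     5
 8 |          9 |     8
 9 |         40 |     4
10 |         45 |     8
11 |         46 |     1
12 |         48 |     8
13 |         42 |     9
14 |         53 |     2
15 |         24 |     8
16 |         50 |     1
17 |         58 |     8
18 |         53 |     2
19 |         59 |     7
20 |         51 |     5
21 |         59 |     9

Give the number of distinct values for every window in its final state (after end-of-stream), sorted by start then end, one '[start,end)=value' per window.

[0,10)=2 [8,18)=1 [16,26)=3 [24,34)=1 [32,42)=2 [40,50)=3 [48,58)=2 [56,66)=3

i=0 t=3 v=8: → [0,10); WM=−∞
i=1 t=8 v=4: → [8,18),[0,10); WM=8
i=2 t=21 v=8: → [16,26); WM=8
i=3 t=22 v=9: → [16,26); WM=22; [0,10) fires=2 [8,18) fires=1
i=4 t=24 v=1: → [24,34),[16,26); WM=22
i=5 t=18 v=7: DROP (t<22-2); WM=24
i=6 t=17 v=6: DROP (t<24-2); WM=24
i=7 t=37 v=5: → [32,42); WM=37; [16,26) fires=3 [24,34) fires=1
i=8 t=9 v=8: DROP (t<37-2); WM=37
i=9 t=40 v=4: → [40,50),[32,42); WM=40
i=10 t=45 v=8: → [40,50); WM=40
i=11 t=46 v=1: → [40,50); WM=46; [32,42) fires=2
i=12 t=48 v=8: → [48,58),[40,50); WM=46
i=13 t=42 v=9: DROP (t<46-2); WM=48
i=14 t=53 v=2: → [48,58); WM=48
i=15 t=24 v=8: DROP (t<48-2); WM=53; [40,50) fires=3
i=16 t=50 v=1: DROP (t<53-2); WM=53
i=17 t=58 v=8: → [56,66); WM=58; [48,58) fires=2
i=18 t=53 v=2: DROP (t<58-2); WM=58
i=19 t=59 v=7: → [56,66); WM=59
i=20 t=51 v=5: DROP (t<59-2); WM=59
i=21 t=59 v=9: → [56,66); WM=59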